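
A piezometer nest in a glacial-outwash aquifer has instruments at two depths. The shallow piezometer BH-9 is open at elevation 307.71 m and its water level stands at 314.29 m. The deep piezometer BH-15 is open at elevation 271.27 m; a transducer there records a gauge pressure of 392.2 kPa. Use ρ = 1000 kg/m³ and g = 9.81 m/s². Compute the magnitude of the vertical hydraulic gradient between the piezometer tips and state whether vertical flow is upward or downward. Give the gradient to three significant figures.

Total head at BH-9: h = 314.29 m (water level in the standpipe).
Pressure head at BH-15: ψ = P/(ρg) = 392.2×1000 / (1000 × 9.81) = 39.98 m.
Total head at BH-15: h = z + ψ = 271.27 + 39.98 = 311.25 m.
Δh = h(BH-9) − h(BH-15) = 314.29 − 311.25 = 3.04 m.
Vertical separation Δz = 307.71 − 271.27 = 36.44 m.
|i_v| = |Δh| / Δz = 3.04 / 36.44 = 0.0834.
Head is higher in the shallow piezometer, so vertical flow is downward (recharge condition).

|i_v| ≈ 0.0834; vertical flow is downward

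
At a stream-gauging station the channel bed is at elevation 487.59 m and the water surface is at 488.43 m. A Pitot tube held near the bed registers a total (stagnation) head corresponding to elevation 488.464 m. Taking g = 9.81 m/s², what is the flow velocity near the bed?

Near the bed, under hydrostatic conditions, the piezometric head (z + ψ) equals the free-surface elevation, 488.43 m.
Velocity head = total − piezometric = 488.464 − 488.43 = 0.034 m.
v = √(2g·h_v) = √(2 × 9.81 × 0.034) = 0.817 m/s.

v ≈ 0.817 m/s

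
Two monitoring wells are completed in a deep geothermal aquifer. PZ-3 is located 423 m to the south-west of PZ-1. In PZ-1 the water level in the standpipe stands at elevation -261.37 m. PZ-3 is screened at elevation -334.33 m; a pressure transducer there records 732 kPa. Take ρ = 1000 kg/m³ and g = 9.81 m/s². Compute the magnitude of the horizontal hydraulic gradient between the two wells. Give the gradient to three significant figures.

i ≈ 0.00392

Total head at PZ-1: h = -261.37 m (water level in the piezometer is the total head).
Pressure head at PZ-3: ψ = P/(ρg) = 732×1000 / (1000 × 9.81) = 74.62 m.
Total head at PZ-3: h = z + ψ = -334.33 + 74.62 = -259.71 m.
Head difference: h(PZ-1) − h(PZ-3) = -261.37 − (-259.71) = -1.66 m.
Hydraulic gradient: i = |Δh| / L = 1.66 / 423 = 0.00392.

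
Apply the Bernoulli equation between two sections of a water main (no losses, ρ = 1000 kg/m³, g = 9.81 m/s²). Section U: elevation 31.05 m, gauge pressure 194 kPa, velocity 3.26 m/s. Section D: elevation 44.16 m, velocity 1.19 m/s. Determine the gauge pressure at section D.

Pressure head at U: ψ₁ = P₁/(ρg) = 194×1000 / (1000 × 9.81) = 19.78 m.
Velocity heads: v₁²/2g = 3.26²/19.62 = 0.542 m; v₂²/2g = 1.19²/19.62 = 0.072 m.
Total head H = z₁ + ψ₁ + v₁²/2g = 31.05 + 19.78 + 0.542 = 51.37 m.
ψ₂ = H − z₂ − v₂²/2g = 51.37 − 44.16 − 0.072 = 7.14 m.
P₂ = ρgψ₂ = 1000 × 9.81 × 7.14 ≈ 70.0 kPa.

P₂ ≈ 70.0 kPa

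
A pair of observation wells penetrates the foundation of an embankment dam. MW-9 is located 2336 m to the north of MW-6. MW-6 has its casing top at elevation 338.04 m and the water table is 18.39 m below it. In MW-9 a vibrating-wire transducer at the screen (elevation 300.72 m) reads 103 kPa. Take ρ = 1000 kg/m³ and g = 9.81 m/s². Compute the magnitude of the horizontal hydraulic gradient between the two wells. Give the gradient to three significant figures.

Total head at MW-6: h = 338.04 − 18.39 = 319.65 m.
Pressure head at MW-9: ψ = P/(ρg) = 103×1000 / (1000 × 9.81) = 10.50 m.
Total head at MW-9: h = z + ψ = 300.72 + 10.50 = 311.22 m.
Head difference: h(MW-6) − h(MW-9) = 319.65 − 311.22 = 8.43 m.
Hydraulic gradient: i = |Δh| / L = 8.43 / 2336 = 0.00361.

i ≈ 0.00361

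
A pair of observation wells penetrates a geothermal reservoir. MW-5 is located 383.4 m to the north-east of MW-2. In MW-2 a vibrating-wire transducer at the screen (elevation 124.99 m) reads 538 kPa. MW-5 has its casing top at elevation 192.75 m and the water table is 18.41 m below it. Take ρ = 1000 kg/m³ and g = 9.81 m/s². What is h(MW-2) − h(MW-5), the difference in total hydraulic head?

Δh ≈ 5.49 m

Pressure head at MW-2: ψ = P/(ρg) = 538×1000 / (1000 × 9.81) = 54.84 m.
Total head at MW-2: h = z + ψ = 124.99 + 54.84 = 179.83 m.
Total head at MW-5: h = 192.75 − 18.41 = 174.34 m.
Head difference: h(MW-2) − h(MW-5) = 179.83 − 174.34 = 5.49 m.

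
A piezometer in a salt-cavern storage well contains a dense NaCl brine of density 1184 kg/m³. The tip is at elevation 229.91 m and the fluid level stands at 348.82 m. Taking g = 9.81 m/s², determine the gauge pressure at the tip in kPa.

Pressure head ψ = h − z = 348.82 − 229.91 = 118.91 m.
P = ρgψ = 1184 × 9.81 × 118.91 = 1381144 Pa ≈ 1380 kPa.

P ≈ 1380 kPa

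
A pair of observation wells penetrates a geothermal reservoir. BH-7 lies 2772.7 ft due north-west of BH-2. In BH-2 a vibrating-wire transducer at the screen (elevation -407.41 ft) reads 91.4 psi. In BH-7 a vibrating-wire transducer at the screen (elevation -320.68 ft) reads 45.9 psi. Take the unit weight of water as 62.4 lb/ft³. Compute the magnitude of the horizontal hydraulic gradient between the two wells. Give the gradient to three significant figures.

Pressure head at BH-2: ψ = 144·P/γ = 144 × 91.4 / 62.4 = 210.92 ft.
Total head at BH-2: h = z + ψ = -407.41 + 210.92 = -196.49 ft.
Pressure head at BH-7: ψ = 144·P/γ = 144 × 45.9 / 62.4 = 105.92 ft.
Total head at BH-7: h = z + ψ = -320.68 + 105.92 = -214.76 ft.
Head difference: h(BH-2) − h(BH-7) = -196.49 − (-214.76) = 18.27 ft.
Hydraulic gradient: i = |Δh| / L = 18.27 / 2772.7 = 0.00659.

i ≈ 0.00659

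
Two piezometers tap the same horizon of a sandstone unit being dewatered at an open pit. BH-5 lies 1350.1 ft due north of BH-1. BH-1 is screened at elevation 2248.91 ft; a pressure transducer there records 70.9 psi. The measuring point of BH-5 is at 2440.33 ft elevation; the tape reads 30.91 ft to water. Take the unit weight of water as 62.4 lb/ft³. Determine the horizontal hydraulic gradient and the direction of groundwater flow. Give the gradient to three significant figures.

Pressure head at BH-1: ψ = 144·P/γ = 144 × 70.9 / 62.4 = 163.62 ft.
Total head at BH-1: h = z + ψ = 2248.91 + 163.62 = 2412.53 ft.
Total head at BH-5: h = 2440.33 − 30.91 = 2409.42 ft.
Head difference: h(BH-1) − h(BH-5) = 2412.53 − 2409.42 = 3.11 ft.
Hydraulic gradient: i = |Δh| / L = 3.11 / 1350.1 = 0.00230.
Flow is from higher to lower head: from BH-1 toward BH-5, i.e. toward the north.

i ≈ 0.00230; groundwater flows toward the north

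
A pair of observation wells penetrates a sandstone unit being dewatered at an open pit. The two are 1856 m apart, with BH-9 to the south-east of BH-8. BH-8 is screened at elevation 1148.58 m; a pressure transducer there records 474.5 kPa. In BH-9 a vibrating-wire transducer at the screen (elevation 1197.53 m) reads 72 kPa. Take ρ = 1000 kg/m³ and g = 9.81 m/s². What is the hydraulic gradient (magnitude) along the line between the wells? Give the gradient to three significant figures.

Pressure head at BH-8: ψ = P/(ρg) = 474.5×1000 / (1000 × 9.81) = 48.37 m.
Total head at BH-8: h = z + ψ = 1148.58 + 48.37 = 1196.95 m.
Pressure head at BH-9: ψ = P/(ρg) = 72×1000 / (1000 × 9.81) = 7.34 m.
Total head at BH-9: h = z + ψ = 1197.53 + 7.34 = 1204.87 m.
Head difference: h(BH-8) − h(BH-9) = 1196.95 − 1204.87 = -7.92 m.
Hydraulic gradient: i = |Δh| / L = 7.92 / 1856 = 0.00427.

i ≈ 0.00427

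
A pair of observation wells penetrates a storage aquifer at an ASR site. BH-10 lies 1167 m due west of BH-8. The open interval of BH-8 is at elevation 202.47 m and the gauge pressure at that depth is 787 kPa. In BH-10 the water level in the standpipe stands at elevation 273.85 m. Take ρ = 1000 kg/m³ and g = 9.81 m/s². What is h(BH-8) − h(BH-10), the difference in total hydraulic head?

Pressure head at BH-8: ψ = P/(ρg) = 787×1000 / (1000 × 9.81) = 80.22 m.
Total head at BH-8: h = z + ψ = 202.47 + 80.22 = 282.69 m.
Total head at BH-10: h = 273.85 m (water level in the piezometer is the total head).
Head difference: h(BH-8) − h(BH-10) = 282.69 − 273.85 = 8.84 m.

Δh ≈ 8.84 m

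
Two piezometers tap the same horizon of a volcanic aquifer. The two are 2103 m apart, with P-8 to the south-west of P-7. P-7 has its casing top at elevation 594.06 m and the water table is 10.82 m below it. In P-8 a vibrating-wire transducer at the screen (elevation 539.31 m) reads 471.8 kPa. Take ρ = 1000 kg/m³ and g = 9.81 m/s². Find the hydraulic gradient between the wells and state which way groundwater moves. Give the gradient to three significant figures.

Total head at P-7: h = 594.06 − 10.82 = 583.24 m.
Pressure head at P-8: ψ = P/(ρg) = 471.8×1000 / (1000 × 9.81) = 48.09 m.
Total head at P-8: h = z + ψ = 539.31 + 48.09 = 587.40 m.
Head difference: h(P-7) − h(P-8) = 583.24 − 587.40 = -4.16 m.
Hydraulic gradient: i = |Δh| / L = 4.16 / 2103 = 0.00198.
Flow is from higher to lower head: from P-8 toward P-7, i.e. toward the north-east.

i ≈ 0.00198; groundwater flows toward the north-east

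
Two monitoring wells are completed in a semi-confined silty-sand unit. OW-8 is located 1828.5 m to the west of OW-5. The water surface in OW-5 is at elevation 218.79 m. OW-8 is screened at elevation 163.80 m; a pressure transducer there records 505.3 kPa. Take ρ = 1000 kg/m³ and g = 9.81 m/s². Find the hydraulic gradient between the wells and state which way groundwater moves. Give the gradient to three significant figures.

i ≈ 0.00190; groundwater flows toward the west

Total head at OW-5: h = 218.79 m (water level in the piezometer is the total head).
Pressure head at OW-8: ψ = P/(ρg) = 505.3×1000 / (1000 × 9.81) = 51.51 m.
Total head at OW-8: h = z + ψ = 163.80 + 51.51 = 215.31 m.
Head difference: h(OW-5) − h(OW-8) = 218.79 − 215.31 = 3.48 m.
Hydraulic gradient: i = |Δh| / L = 3.48 / 1828.5 = 0.00190.
Flow is from higher to lower head: from OW-5 toward OW-8, i.e. toward the west.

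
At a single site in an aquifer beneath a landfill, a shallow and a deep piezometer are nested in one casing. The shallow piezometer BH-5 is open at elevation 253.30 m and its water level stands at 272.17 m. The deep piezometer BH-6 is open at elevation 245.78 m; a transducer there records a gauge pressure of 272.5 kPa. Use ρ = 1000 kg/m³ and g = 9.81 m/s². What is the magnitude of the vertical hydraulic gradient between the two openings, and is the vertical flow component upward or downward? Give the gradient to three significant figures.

Total head at BH-5: h = 272.17 m (water level in the standpipe).
Pressure head at BH-6: ψ = P/(ρg) = 272.5×1000 / (1000 × 9.81) = 27.78 m.
Total head at BH-6: h = z + ψ = 245.78 + 27.78 = 273.56 m.
Δh = h(BH-5) − h(BH-6) = 272.17 − 273.56 = -1.39 m.
Vertical separation Δz = 253.30 − 245.78 = 7.52 m.
|i_v| = |Δh| / Δz = 1.39 / 7.52 = 0.185.
Head is higher in the deep piezometer, so vertical flow is upward (discharge condition).

|i_v| ≈ 0.185; vertical flow is upward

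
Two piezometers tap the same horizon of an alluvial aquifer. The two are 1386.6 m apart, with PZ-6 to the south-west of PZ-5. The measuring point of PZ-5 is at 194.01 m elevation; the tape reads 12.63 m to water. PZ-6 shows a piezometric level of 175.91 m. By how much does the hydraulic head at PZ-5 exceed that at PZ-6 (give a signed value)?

Δh ≈ 5.47 m

Total head at PZ-5: h = 194.01 − 12.63 = 181.38 m.
Total head at PZ-6: h = 175.91 m (water level in the piezometer is the total head).
Head difference: h(PZ-5) − h(PZ-6) = 181.38 − 175.91 = 5.47 m.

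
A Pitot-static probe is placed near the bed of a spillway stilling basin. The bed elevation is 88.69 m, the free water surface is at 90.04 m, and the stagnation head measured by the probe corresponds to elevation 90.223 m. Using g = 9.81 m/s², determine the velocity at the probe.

Near the bed, under hydrostatic conditions, the piezometric head (z + ψ) equals the free-surface elevation, 90.04 m.
Velocity head = total − piezometric = 90.223 − 90.04 = 0.183 m.
v = √(2g·h_v) = √(2 × 9.81 × 0.183) = 1.89 m/s.

v ≈ 1.89 m/s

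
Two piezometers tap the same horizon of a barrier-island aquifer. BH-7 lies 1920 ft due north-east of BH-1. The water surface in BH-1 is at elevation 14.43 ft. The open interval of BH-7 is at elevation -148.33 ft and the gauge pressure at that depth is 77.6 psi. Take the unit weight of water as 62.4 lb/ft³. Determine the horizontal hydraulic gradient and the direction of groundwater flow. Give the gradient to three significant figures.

i ≈ 0.00850; groundwater flows toward the south-west

Total head at BH-1: h = 14.43 ft (water level in the piezometer is the total head).
Pressure head at BH-7: ψ = 144·P/γ = 144 × 77.6 / 62.4 = 179.08 ft.
Total head at BH-7: h = z + ψ = -148.33 + 179.08 = 30.75 ft.
Head difference: h(BH-1) − h(BH-7) = 14.43 − 30.75 = -16.32 ft.
Hydraulic gradient: i = |Δh| / L = 16.32 / 1920 = 0.00850.
Flow is from higher to lower head: from BH-7 toward BH-1, i.e. toward the south-west.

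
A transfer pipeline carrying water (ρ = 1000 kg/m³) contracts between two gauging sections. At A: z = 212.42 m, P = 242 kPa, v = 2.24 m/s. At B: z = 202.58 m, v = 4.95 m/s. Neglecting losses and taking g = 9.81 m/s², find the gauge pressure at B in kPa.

P₂ ≈ 329 kPa

Pressure head at A: ψ₁ = P₁/(ρg) = 242×1000 / (1000 × 9.81) = 24.67 m.
Velocity heads: v₁²/2g = 2.24²/19.62 = 0.256 m; v₂²/2g = 4.95²/19.62 = 1.249 m.
Total head H = z₁ + ψ₁ + v₁²/2g = 212.42 + 24.67 + 0.256 = 237.35 m.
ψ₂ = H − z₂ − v₂²/2g = 237.35 − 202.58 − 1.249 = 33.52 m.
P₂ = ρgψ₂ = 1000 × 9.81 × 33.52 ≈ 329 kPa.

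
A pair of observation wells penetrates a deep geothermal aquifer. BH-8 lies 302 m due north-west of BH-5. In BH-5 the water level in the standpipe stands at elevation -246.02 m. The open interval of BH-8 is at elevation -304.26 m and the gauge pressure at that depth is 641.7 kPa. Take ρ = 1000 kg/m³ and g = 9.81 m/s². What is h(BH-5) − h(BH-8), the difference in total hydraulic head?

Total head at BH-5: h = -246.02 m (water level in the piezometer is the total head).
Pressure head at BH-8: ψ = P/(ρg) = 641.7×1000 / (1000 × 9.81) = 65.41 m.
Total head at BH-8: h = z + ψ = -304.26 + 65.41 = -238.85 m.
Head difference: h(BH-5) − h(BH-8) = -246.02 − (-238.85) = -7.17 m.

Δh ≈ -7.17 m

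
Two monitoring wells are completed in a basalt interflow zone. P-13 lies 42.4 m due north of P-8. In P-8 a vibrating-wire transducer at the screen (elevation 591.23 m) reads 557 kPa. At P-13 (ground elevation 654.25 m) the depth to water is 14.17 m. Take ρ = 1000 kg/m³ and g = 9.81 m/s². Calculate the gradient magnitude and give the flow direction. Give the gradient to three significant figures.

Pressure head at P-8: ψ = P/(ρg) = 557×1000 / (1000 × 9.81) = 56.78 m.
Total head at P-8: h = z + ψ = 591.23 + 56.78 = 648.01 m.
Total head at P-13: h = 654.25 − 14.17 = 640.08 m.
Head difference: h(P-8) − h(P-13) = 648.01 − 640.08 = 7.93 m.
Hydraulic gradient: i = |Δh| / L = 7.93 / 42.4 = 0.187.
Flow is from higher to lower head: from P-8 toward P-13, i.e. toward the north.

i ≈ 0.187; groundwater flows toward the north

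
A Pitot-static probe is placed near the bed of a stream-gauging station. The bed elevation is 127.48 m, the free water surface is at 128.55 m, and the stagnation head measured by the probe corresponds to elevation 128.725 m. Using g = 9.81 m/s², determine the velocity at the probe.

Near the bed, under hydrostatic conditions, the piezometric head (z + ψ) equals the free-surface elevation, 128.55 m.
Velocity head = total − piezometric = 128.725 − 128.55 = 0.175 m.
v = √(2g·h_v) = √(2 × 9.81 × 0.175) = 1.85 m/s.

v ≈ 1.85 m/s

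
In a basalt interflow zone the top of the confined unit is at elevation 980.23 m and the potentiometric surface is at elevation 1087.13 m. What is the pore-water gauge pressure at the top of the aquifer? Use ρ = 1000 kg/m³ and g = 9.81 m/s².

Pressure head at the aquifer top: ψ = h − z = 1087.13 − 980.23 = 106.90 m.
P = ρgψ = 1000 × 9.81 × 106.90 = 1048689 Pa ≈ 1050 kPa.

P ≈ 1050 kPa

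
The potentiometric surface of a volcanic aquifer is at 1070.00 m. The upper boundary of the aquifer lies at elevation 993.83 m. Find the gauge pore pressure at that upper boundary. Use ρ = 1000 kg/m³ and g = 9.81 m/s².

P ≈ 747 kPa

Pressure head at the aquifer top: ψ = h − z = 1070.00 − 993.83 = 76.17 m.
P = ρgψ = 1000 × 9.81 × 76.17 = 747228 Pa ≈ 747 kPa.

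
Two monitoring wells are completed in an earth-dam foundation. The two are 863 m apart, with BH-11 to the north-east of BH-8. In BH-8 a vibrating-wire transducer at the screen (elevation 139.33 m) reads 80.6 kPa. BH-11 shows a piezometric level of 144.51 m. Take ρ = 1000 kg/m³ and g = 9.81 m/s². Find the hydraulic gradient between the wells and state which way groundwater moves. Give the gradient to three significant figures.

i ≈ 0.00352; groundwater flows toward the north-east

Pressure head at BH-8: ψ = P/(ρg) = 80.6×1000 / (1000 × 9.81) = 8.22 m.
Total head at BH-8: h = z + ψ = 139.33 + 8.22 = 147.55 m.
Total head at BH-11: h = 144.51 m (water level in the piezometer is the total head).
Head difference: h(BH-8) − h(BH-11) = 147.55 − 144.51 = 3.04 m.
Hydraulic gradient: i = |Δh| / L = 3.04 / 863 = 0.00352.
Flow is from higher to lower head: from BH-8 toward BH-11, i.e. toward the north-east.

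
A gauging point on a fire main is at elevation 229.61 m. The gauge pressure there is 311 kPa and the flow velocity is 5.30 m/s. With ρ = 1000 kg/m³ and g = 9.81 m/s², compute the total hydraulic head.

Pressure head ψ = P/(ρg) = 311×1000 / (1000 × 9.81) = 31.70 m.
Velocity head = v²/(2g) = 5.30² / (2 × 9.81) = 1.432 m.
h = z + ψ + v²/(2g) = 229.61 + 31.70 + 1.432 = 262.74 m.

h ≈ 262.74 m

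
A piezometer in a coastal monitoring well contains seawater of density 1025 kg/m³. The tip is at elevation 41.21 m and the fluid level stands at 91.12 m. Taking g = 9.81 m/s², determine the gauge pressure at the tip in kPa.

Pressure head ψ = h − z = 91.12 − 41.21 = 49.91 m.
P = ρgψ = 1025 × 9.81 × 49.91 = 501858 Pa ≈ 502 kPa.

P ≈ 502 kPa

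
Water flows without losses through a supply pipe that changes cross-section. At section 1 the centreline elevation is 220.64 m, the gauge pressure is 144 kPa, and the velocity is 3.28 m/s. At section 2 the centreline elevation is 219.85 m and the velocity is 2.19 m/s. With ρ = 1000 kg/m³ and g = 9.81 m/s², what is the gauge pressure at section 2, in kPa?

P₂ ≈ 155 kPa

Pressure head at 1: ψ₁ = P₁/(ρg) = 144×1000 / (1000 × 9.81) = 14.68 m.
Velocity heads: v₁²/2g = 3.28²/19.62 = 0.548 m; v₂²/2g = 2.19²/19.62 = 0.244 m.
Total head H = z₁ + ψ₁ + v₁²/2g = 220.64 + 14.68 + 0.548 = 235.87 m.
ψ₂ = H − z₂ − v₂²/2g = 235.87 − 219.85 − 0.244 = 15.78 m.
P₂ = ρgψ₂ = 1000 × 9.81 × 15.78 ≈ 155 kPa.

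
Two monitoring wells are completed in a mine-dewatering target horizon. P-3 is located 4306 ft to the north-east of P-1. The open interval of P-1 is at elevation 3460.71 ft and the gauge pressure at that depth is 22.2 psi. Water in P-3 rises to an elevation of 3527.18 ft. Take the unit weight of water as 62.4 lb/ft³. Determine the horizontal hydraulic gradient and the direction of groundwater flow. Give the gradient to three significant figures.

Pressure head at P-1: ψ = 144·P/γ = 144 × 22.2 / 62.4 = 51.23 ft.
Total head at P-1: h = z + ψ = 3460.71 + 51.23 = 3511.94 ft.
Total head at P-3: h = 3527.18 ft (water level in the piezometer is the total head).
Head difference: h(P-1) − h(P-3) = 3511.94 − 3527.18 = -15.24 ft.
Hydraulic gradient: i = |Δh| / L = 15.24 / 4306 = 0.00354.
Flow is from higher to lower head: from P-3 toward P-1, i.e. toward the south-west.

i ≈ 0.00354; groundwater flows toward the south-west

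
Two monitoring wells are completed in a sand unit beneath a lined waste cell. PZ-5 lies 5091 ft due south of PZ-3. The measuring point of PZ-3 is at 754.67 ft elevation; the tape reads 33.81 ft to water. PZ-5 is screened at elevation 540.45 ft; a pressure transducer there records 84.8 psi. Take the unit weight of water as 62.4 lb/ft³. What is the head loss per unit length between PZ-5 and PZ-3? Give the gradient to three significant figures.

i ≈ 0.00300 ft/ft

Total head at PZ-3: h = 754.67 − 33.81 = 720.86 ft.
Pressure head at PZ-5: ψ = 144·P/γ = 144 × 84.8 / 62.4 = 195.69 ft.
Total head at PZ-5: h = z + ψ = 540.45 + 195.69 = 736.14 ft.
Head difference: h(PZ-3) − h(PZ-5) = 720.86 − 736.14 = -15.28 ft.
Hydraulic gradient: i = |Δh| / L = 15.28 / 5091 = 0.00300.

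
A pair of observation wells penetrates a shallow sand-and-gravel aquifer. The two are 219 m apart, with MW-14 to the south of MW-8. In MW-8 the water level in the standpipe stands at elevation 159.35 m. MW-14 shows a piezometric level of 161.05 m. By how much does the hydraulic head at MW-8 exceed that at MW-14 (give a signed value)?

Total head at MW-8: h = 159.35 m (water level in the piezometer is the total head).
Total head at MW-14: h = 161.05 m (water level in the piezometer is the total head).
Head difference: h(MW-8) − h(MW-14) = 159.35 − 161.05 = -1.70 m.

Δh ≈ -1.70 m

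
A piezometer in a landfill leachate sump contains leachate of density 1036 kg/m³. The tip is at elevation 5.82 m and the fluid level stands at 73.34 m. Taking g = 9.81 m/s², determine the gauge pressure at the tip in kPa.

P ≈ 686 kPa

Pressure head ψ = h − z = 73.34 − 5.82 = 67.52 m.
P = ρgψ = 1036 × 9.81 × 67.52 = 686217 Pa ≈ 686 kPa.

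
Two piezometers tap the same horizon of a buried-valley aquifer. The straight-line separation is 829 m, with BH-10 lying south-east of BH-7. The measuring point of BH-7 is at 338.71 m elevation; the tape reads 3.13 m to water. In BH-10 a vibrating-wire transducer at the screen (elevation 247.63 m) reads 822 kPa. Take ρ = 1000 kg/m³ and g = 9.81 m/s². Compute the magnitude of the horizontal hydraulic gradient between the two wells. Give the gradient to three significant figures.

Total head at BH-7: h = 338.71 − 3.13 = 335.58 m.
Pressure head at BH-10: ψ = P/(ρg) = 822×1000 / (1000 × 9.81) = 83.79 m.
Total head at BH-10: h = z + ψ = 247.63 + 83.79 = 331.42 m.
Head difference: h(BH-7) − h(BH-10) = 335.58 − 331.42 = 4.16 m.
Hydraulic gradient: i = |Δh| / L = 4.16 / 829 = 0.00502.

i ≈ 0.00502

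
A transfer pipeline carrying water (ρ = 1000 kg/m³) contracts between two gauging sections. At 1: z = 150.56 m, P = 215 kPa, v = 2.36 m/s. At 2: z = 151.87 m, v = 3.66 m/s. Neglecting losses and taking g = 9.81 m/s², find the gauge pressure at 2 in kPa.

P₂ ≈ 198 kPa

Pressure head at 1: ψ₁ = P₁/(ρg) = 215×1000 / (1000 × 9.81) = 21.92 m.
Velocity heads: v₁²/2g = 2.36²/19.62 = 0.284 m; v₂²/2g = 3.66²/19.62 = 0.683 m.
Total head H = z₁ + ψ₁ + v₁²/2g = 150.56 + 21.92 + 0.284 = 172.76 m.
ψ₂ = H − z₂ − v₂²/2g = 172.76 − 151.87 − 0.683 = 20.21 m.
P₂ = ρgψ₂ = 1000 × 9.81 × 20.21 ≈ 198 kPa.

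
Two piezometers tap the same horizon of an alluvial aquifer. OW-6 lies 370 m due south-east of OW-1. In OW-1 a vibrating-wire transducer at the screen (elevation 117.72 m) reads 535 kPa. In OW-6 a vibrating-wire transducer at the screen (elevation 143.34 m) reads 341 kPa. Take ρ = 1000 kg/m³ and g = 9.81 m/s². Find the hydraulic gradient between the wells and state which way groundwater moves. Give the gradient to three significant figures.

Pressure head at OW-1: ψ = P/(ρg) = 535×1000 / (1000 × 9.81) = 54.54 m.
Total head at OW-1: h = z + ψ = 117.72 + 54.54 = 172.26 m.
Pressure head at OW-6: ψ = P/(ρg) = 341×1000 / (1000 × 9.81) = 34.76 m.
Total head at OW-6: h = z + ψ = 143.34 + 34.76 = 178.10 m.
Head difference: h(OW-1) − h(OW-6) = 172.26 − 178.10 = -5.84 m.
Hydraulic gradient: i = |Δh| / L = 5.84 / 370 = 0.0158.
Flow is from higher to lower head: from OW-6 toward OW-1, i.e. toward the north-west.

i ≈ 0.0158; groundwater flows toward the north-west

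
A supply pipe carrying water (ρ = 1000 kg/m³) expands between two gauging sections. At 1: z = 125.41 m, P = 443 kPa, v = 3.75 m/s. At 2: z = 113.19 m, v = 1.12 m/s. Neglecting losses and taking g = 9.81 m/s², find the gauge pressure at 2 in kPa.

P₂ ≈ 569 kPa

Pressure head at 1: ψ₁ = P₁/(ρg) = 443×1000 / (1000 × 9.81) = 45.16 m.
Velocity heads: v₁²/2g = 3.75²/19.62 = 0.717 m; v₂²/2g = 1.12²/19.62 = 0.064 m.
Total head H = z₁ + ψ₁ + v₁²/2g = 125.41 + 45.16 + 0.717 = 171.29 m.
ψ₂ = H − z₂ − v₂²/2g = 171.29 − 113.19 − 0.064 = 58.04 m.
P₂ = ρgψ₂ = 1000 × 9.81 × 58.04 ≈ 569 kPa.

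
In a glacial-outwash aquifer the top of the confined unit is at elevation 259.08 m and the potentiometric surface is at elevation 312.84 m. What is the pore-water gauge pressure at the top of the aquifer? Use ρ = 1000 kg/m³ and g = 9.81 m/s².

P ≈ 527 kPa

Pressure head at the aquifer top: ψ = h − z = 312.84 − 259.08 = 53.76 m.
P = ρgψ = 1000 × 9.81 × 53.76 = 527386 Pa ≈ 527 kPa.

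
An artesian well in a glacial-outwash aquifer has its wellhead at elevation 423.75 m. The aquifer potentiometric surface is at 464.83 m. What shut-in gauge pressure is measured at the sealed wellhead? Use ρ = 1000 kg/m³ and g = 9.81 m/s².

P ≈ 403 kPa

Head above the cap: Δh = 464.83 − 423.75 = 41.08 m.
P = ρgΔh = 1000 × 9.81 × 41.08 = 402995 Pa ≈ 403 kPa.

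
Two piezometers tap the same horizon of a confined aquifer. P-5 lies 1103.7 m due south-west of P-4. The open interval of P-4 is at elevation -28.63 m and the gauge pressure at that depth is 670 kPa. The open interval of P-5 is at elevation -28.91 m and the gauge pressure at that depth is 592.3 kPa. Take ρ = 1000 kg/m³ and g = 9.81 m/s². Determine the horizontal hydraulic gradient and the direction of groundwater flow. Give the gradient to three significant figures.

i ≈ 0.00743; groundwater flows toward the south-west

Pressure head at P-4: ψ = P/(ρg) = 670×1000 / (1000 × 9.81) = 68.30 m.
Total head at P-4: h = z + ψ = -28.63 + 68.30 = 39.67 m.
Pressure head at P-5: ψ = P/(ρg) = 592.3×1000 / (1000 × 9.81) = 60.38 m.
Total head at P-5: h = z + ψ = -28.91 + 60.38 = 31.47 m.
Head difference: h(P-4) − h(P-5) = 39.67 − 31.47 = 8.20 m.
Hydraulic gradient: i = |Δh| / L = 8.20 / 1103.7 = 0.00743.
Flow is from higher to lower head: from P-4 toward P-5, i.e. toward the south-west.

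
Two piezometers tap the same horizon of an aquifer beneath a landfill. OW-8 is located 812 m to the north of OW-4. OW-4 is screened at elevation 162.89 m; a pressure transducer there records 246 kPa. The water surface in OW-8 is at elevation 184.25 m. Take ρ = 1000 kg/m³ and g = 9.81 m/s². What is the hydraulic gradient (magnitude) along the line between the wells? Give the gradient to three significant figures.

Pressure head at OW-4: ψ = P/(ρg) = 246×1000 / (1000 × 9.81) = 25.08 m.
Total head at OW-4: h = z + ψ = 162.89 + 25.08 = 187.97 m.
Total head at OW-8: h = 184.25 m (water level in the piezometer is the total head).
Head difference: h(OW-4) − h(OW-8) = 187.97 − 184.25 = 3.72 m.
Hydraulic gradient: i = |Δh| / L = 3.72 / 812 = 0.00458.

i ≈ 0.00458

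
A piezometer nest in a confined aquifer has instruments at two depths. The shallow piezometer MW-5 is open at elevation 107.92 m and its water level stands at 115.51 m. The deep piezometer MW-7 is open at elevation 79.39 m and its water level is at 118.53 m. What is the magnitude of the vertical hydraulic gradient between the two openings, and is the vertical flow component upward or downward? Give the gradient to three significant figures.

Total head at MW-5: h = 115.51 m (water level in the standpipe).
Total head at MW-7: h = 118.53 m.
Δh = h(MW-5) − h(MW-7) = 115.51 − 118.53 = -3.02 m.
Vertical separation Δz = 107.92 − 79.39 = 28.53 m.
|i_v| = |Δh| / Δz = 3.02 / 28.53 = 0.106.
Head is higher in the deep piezometer, so vertical flow is upward (discharge condition).

|i_v| ≈ 0.106; vertical flow is upward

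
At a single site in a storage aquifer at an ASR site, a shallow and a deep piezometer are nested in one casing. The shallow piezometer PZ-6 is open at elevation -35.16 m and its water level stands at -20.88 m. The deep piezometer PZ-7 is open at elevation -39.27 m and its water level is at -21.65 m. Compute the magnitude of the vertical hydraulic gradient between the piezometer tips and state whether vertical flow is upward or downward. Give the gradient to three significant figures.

Total head at PZ-6: h = -20.88 m (water level in the standpipe).
Total head at PZ-7: h = -21.65 m.
Δh = h(PZ-6) − h(PZ-7) = -20.88 − (-21.65) = 0.77 m.
Vertical separation Δz = -35.16 − (-39.27) = 4.11 m.
|i_v| = |Δh| / Δz = 0.77 / 4.11 = 0.187.
Head is higher in the shallow piezometer, so vertical flow is downward (recharge condition).

|i_v| ≈ 0.187; vertical flow is downward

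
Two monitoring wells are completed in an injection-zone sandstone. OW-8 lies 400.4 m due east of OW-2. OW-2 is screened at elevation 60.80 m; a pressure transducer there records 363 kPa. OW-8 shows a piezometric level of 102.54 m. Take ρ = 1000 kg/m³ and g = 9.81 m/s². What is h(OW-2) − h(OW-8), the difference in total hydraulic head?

Pressure head at OW-2: ψ = P/(ρg) = 363×1000 / (1000 × 9.81) = 37.00 m.
Total head at OW-2: h = z + ψ = 60.80 + 37.00 = 97.80 m.
Total head at OW-8: h = 102.54 m (water level in the piezometer is the total head).
Head difference: h(OW-2) − h(OW-8) = 97.80 − 102.54 = -4.74 m.

Δh ≈ -4.74 m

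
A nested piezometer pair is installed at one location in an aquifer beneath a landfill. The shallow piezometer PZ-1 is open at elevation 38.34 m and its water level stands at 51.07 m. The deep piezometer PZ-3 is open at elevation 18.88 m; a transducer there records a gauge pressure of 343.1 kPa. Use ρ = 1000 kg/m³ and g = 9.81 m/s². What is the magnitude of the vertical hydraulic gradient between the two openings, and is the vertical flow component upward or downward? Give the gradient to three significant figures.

Total head at PZ-1: h = 51.07 m (water level in the standpipe).
Pressure head at PZ-3: ψ = P/(ρg) = 343.1×1000 / (1000 × 9.81) = 34.97 m.
Total head at PZ-3: h = z + ψ = 18.88 + 34.97 = 53.85 m.
Δh = h(PZ-1) − h(PZ-3) = 51.07 − 53.85 = -2.78 m.
Vertical separation Δz = 38.34 − 18.88 = 19.46 m.
|i_v| = |Δh| / Δz = 2.78 / 19.46 = 0.143.
Head is higher in the deep piezometer, so vertical flow is upward (discharge condition).

|i_v| ≈ 0.143; vertical flow is upward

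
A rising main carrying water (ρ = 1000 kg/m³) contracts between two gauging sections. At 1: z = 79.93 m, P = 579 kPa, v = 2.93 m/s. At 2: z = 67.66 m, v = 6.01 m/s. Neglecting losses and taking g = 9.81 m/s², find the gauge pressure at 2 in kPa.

Pressure head at 1: ψ₁ = P₁/(ρg) = 579×1000 / (1000 × 9.81) = 59.02 m.
Velocity heads: v₁²/2g = 2.93²/19.62 = 0.438 m; v₂²/2g = 6.01²/19.62 = 1.841 m.
Total head H = z₁ + ψ₁ + v₁²/2g = 79.93 + 59.02 + 0.438 = 139.39 m.
ψ₂ = H − z₂ − v₂²/2g = 139.39 − 67.66 − 1.841 = 69.89 m.
P₂ = ρgψ₂ = 1000 × 9.81 × 69.89 ≈ 686 kPa.

P₂ ≈ 686 kPa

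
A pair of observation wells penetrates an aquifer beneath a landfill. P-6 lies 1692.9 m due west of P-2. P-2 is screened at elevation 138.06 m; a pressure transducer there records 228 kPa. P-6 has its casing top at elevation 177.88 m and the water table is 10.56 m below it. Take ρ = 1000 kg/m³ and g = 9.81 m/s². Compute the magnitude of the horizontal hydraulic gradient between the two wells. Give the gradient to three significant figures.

Pressure head at P-2: ψ = P/(ρg) = 228×1000 / (1000 × 9.81) = 23.24 m.
Total head at P-2: h = z + ψ = 138.06 + 23.24 = 161.30 m.
Total head at P-6: h = 177.88 − 10.56 = 167.32 m.
Head difference: h(P-2) − h(P-6) = 161.30 − 167.32 = -6.02 m.
Hydraulic gradient: i = |Δh| / L = 6.02 / 1692.9 = 0.00356.

i ≈ 0.00356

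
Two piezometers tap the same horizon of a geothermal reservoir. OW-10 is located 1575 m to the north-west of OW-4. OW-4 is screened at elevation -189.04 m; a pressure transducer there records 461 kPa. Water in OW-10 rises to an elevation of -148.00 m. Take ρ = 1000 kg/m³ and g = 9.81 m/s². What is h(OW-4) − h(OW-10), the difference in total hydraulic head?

Pressure head at OW-4: ψ = P/(ρg) = 461×1000 / (1000 × 9.81) = 46.99 m.
Total head at OW-4: h = z + ψ = -189.04 + 46.99 = -142.05 m.
Total head at OW-10: h = -148.00 m (water level in the piezometer is the total head).
Head difference: h(OW-4) − h(OW-10) = -142.05 − (-148.00) = 5.95 m.

Δh ≈ 5.95 m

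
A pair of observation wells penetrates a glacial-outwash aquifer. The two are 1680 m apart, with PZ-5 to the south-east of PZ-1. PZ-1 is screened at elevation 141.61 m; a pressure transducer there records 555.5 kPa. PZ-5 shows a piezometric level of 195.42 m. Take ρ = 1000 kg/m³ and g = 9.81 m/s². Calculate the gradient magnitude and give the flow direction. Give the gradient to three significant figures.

i ≈ 0.00168; groundwater flows toward the south-east

Pressure head at PZ-1: ψ = P/(ρg) = 555.5×1000 / (1000 × 9.81) = 56.63 m.
Total head at PZ-1: h = z + ψ = 141.61 + 56.63 = 198.24 m.
Total head at PZ-5: h = 195.42 m (water level in the piezometer is the total head).
Head difference: h(PZ-1) − h(PZ-5) = 198.24 − 195.42 = 2.82 m.
Hydraulic gradient: i = |Δh| / L = 2.82 / 1680 = 0.00168.
Flow is from higher to lower head: from PZ-1 toward PZ-5, i.e. toward the south-east.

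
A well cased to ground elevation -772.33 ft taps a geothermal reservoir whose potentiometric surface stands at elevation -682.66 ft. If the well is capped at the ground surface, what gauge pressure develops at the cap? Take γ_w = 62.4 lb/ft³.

Head above the cap: Δh = -682.66 − (-772.33) = 89.67 ft.
P = γΔh/144 = 62.4 × 89.67 / 144 = 38.9 psi.

P ≈ 38.9 psi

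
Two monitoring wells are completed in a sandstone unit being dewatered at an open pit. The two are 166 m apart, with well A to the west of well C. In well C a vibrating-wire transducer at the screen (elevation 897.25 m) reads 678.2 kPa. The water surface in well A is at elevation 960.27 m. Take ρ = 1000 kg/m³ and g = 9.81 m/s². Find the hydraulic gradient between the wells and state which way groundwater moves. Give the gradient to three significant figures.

i ≈ 0.0368; groundwater flows toward the west

Pressure head at well C: ψ = P/(ρg) = 678.2×1000 / (1000 × 9.81) = 69.13 m.
Total head at well C: h = z + ψ = 897.25 + 69.13 = 966.38 m.
Total head at well A: h = 960.27 m (water level in the piezometer is the total head).
Head difference: h(well C) − h(well A) = 966.38 − 960.27 = 6.11 m.
Hydraulic gradient: i = |Δh| / L = 6.11 / 166 = 0.0368.
Flow is from higher to lower head: from well C toward well A, i.e. toward the west.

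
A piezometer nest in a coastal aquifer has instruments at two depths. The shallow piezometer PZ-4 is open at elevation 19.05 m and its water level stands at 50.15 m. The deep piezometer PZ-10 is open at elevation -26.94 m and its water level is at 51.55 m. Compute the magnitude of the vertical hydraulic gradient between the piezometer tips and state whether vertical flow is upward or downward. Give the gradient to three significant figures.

|i_v| ≈ 0.0304; vertical flow is upward

Total head at PZ-4: h = 50.15 m (water level in the standpipe).
Total head at PZ-10: h = 51.55 m.
Δh = h(PZ-4) − h(PZ-10) = 50.15 − 51.55 = -1.40 m.
Vertical separation Δz = 19.05 − (-26.94) = 45.99 m.
|i_v| = |Δh| / Δz = 1.40 / 45.99 = 0.0304.
Head is higher in the deep piezometer, so vertical flow is upward (discharge condition).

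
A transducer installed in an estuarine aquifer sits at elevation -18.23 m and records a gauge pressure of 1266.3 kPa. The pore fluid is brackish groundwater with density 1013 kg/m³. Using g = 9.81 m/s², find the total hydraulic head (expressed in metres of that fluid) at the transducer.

h ≈ 109.20 m

ψ = P/(ρg) = 1266.3×1000 / (1013 × 9.81) = 127.43 m.
h = z + ψ = -18.23 + 127.43 = 109.20 m.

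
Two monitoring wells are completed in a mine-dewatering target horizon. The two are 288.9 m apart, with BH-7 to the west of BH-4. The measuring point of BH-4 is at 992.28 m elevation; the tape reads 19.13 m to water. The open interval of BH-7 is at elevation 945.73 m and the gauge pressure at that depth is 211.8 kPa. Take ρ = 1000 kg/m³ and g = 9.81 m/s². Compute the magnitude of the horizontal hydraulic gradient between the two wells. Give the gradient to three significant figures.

i ≈ 0.0202

Total head at BH-4: h = 992.28 − 19.13 = 973.15 m.
Pressure head at BH-7: ψ = P/(ρg) = 211.8×1000 / (1000 × 9.81) = 21.59 m.
Total head at BH-7: h = z + ψ = 945.73 + 21.59 = 967.32 m.
Head difference: h(BH-4) − h(BH-7) = 973.15 − 967.32 = 5.83 m.
Hydraulic gradient: i = |Δh| / L = 5.83 / 288.9 = 0.0202.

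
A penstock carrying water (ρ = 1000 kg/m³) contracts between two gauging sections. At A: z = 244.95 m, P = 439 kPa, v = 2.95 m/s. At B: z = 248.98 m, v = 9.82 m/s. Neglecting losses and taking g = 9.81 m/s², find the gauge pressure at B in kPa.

Pressure head at A: ψ₁ = P₁/(ρg) = 439×1000 / (1000 × 9.81) = 44.75 m.
Velocity heads: v₁²/2g = 2.95²/19.62 = 0.444 m; v₂²/2g = 9.82²/19.62 = 4.915 m.
Total head H = z₁ + ψ₁ + v₁²/2g = 244.95 + 44.75 + 0.444 = 290.14 m.
ψ₂ = H − z₂ − v₂²/2g = 290.14 − 248.98 − 4.915 = 36.24 m.
P₂ = ρgψ₂ = 1000 × 9.81 × 36.24 ≈ 356 kPa.

P₂ ≈ 356 kPa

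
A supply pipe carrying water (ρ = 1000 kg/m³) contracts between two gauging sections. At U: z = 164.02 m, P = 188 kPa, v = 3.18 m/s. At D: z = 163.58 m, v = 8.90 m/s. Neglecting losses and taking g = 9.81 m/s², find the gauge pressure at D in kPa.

Pressure head at U: ψ₁ = P₁/(ρg) = 188×1000 / (1000 × 9.81) = 19.16 m.
Velocity heads: v₁²/2g = 3.18²/19.62 = 0.515 m; v₂²/2g = 8.90²/19.62 = 4.037 m.
Total head H = z₁ + ψ₁ + v₁²/2g = 164.02 + 19.16 + 0.515 = 183.69 m.
ψ₂ = H − z₂ − v₂²/2g = 183.69 − 163.58 − 4.037 = 16.07 m.
P₂ = ρgψ₂ = 1000 × 9.81 × 16.07 ≈ 158 kPa.

P₂ ≈ 158 kPa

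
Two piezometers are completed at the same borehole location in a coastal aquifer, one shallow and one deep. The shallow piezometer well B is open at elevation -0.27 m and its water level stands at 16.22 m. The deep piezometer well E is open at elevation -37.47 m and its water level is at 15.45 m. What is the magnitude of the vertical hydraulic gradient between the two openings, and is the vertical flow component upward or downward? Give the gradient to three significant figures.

Total head at well B: h = 16.22 m (water level in the standpipe).
Total head at well E: h = 15.45 m.
Δh = h(well B) − h(well E) = 16.22 − 15.45 = 0.77 m.
Vertical separation Δz = -0.27 − (-37.47) = 37.20 m.
|i_v| = |Δh| / Δz = 0.77 / 37.20 = 0.0207.
Head is higher in the shallow piezometer, so vertical flow is downward (recharge condition).

|i_v| ≈ 0.0207; vertical flow is downward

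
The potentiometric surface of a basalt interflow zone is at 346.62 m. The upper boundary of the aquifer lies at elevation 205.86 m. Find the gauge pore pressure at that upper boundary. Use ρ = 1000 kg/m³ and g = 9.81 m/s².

P ≈ 1380 kPa

Pressure head at the aquifer top: ψ = h − z = 346.62 − 205.86 = 140.76 m.
P = ρgψ = 1000 × 9.81 × 140.76 = 1380856 Pa ≈ 1380 kPa.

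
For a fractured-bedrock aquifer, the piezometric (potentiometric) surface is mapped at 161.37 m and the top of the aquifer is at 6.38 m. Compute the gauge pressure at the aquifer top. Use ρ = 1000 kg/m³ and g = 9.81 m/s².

P ≈ 1520 kPa

Pressure head at the aquifer top: ψ = h − z = 161.37 − 6.38 = 154.99 m.
P = ρgψ = 1000 × 9.81 × 154.99 = 1520452 Pa ≈ 1520 kPa.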